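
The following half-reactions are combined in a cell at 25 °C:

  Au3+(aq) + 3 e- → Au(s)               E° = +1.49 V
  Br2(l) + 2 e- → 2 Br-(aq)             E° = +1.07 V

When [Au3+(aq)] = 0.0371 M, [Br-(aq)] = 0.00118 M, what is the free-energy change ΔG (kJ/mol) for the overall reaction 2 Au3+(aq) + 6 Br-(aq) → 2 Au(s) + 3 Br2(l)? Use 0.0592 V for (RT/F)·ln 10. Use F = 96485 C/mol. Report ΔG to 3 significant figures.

−126 kJ/mol

E°cell = +1.49 − (+1.07) = +0.42 V; the balanced reaction transfers n = 6 electrons.
Q = 1 / ([Au3+(aq)]^2·[Br-(aq)]^6) = 2.69×10^20, so log Q = 20.430 and E = +0.42 − (0.0592/6)(20.430) = +0.2184 V.
Finally ΔG = −nFE = −(6)(96485 C/mol)(+0.2184 V) = −126 kJ/mol.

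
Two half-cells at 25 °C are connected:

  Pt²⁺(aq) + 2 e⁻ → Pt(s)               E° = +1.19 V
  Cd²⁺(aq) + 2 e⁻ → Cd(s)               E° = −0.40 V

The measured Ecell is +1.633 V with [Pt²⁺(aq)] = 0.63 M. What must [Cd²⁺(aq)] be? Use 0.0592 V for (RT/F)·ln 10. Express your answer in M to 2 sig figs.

With Pt²⁺/Pt at the cathode and Cd²⁺/Cd at the anode, E°cell = +1.19 − (−0.40) = +1.59 V (n = 2).
Since E = E° − (0.0592/n)·log Q, log Q = n(E° − E)/0.0592 = −1.453.
The balanced reaction is Pt²⁺(aq) + Cd(s) → Pt(s) + Cd²⁺(aq), so Q = [Cd²⁺(aq)] / [Pt²⁺(aq)].
Solving for the unknown gives log [Cd²⁺(aq)] = −1.654, so [Cd²⁺(aq)] ≈ 0.022 M.

0.022 M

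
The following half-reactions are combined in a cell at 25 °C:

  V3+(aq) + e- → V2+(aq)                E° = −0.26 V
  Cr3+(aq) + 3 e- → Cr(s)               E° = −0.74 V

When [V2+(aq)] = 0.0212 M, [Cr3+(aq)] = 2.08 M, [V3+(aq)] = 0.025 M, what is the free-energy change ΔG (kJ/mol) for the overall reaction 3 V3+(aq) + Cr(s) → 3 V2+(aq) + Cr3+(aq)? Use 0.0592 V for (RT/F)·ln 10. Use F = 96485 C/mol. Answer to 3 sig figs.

−138 kJ/mol

With V³⁺/V²⁺ reduced at the cathode, E°cell = −0.26 − (−0.74) = +0.48 V and n = 3.
Here Q = ([V2+(aq)]^3·[Cr3+(aq)]) / [V3+(aq)]^3 = 1.27 (log Q = 0.103), giving E = +0.48 − (0.0592/3)·(0.103) = +0.4780 V.
Then ΔG = −nFE = −3 × 96485 × +0.4780 J/mol = −138 kJ/mol.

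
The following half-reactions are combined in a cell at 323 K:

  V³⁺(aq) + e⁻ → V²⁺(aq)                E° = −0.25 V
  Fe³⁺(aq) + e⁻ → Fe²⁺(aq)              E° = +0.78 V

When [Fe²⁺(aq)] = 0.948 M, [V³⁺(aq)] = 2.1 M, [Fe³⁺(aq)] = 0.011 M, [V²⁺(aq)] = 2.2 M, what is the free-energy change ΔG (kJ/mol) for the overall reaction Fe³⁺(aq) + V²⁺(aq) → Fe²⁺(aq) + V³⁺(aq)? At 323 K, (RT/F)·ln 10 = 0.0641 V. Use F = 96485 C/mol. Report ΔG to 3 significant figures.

With Fe³⁺/Fe²⁺ reduced at the cathode, E°cell = +0.78 − (−0.25) = +1.03 V and n = 1.
Q = ([Fe²⁺(aq)]·[V³⁺(aq)]) / ([Fe³⁺(aq)]·[V²⁺(aq)]) = 82.3, so log Q = 1.915 and E = +1.03 − (0.0641/1)(1.915) = +0.9072 V.
Then ΔG = −nFE = −1 × 96485 × +0.9072 J/mol = −87.5 kJ/mol.

−87.5 kJ/mol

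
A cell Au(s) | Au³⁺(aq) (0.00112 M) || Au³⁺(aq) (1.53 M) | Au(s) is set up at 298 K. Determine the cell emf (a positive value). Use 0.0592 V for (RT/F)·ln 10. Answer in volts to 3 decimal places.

For a concentration cell E°cell = 0, since both electrodes use the same couple.
The compartment with the higher Au³⁺(aq) concentration (1.53 M) acts as the cathode; ions are reduced there and produced at the dilute (0.00112 M) anode.
With n = 3, Ecell = −(0.0592/3)·log([dilute]/[conc]) = −(0.0592/3)·log(0.00112/1.53) = +0.062 V.

0.062 V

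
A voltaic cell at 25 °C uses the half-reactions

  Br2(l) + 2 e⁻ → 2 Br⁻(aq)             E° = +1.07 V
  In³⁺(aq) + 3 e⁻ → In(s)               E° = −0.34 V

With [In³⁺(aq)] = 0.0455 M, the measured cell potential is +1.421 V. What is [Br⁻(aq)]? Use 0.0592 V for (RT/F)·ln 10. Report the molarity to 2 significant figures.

The Br₂/Br⁻ couple has the larger reduction potential, so it is the cathode: E°cell = +1.07 − (−0.34) = +1.41 V and n = 6.
Rearranging E = E° − (0.0592/n)·log Q gives log Q = 6(+1.41 − (+1.421))/0.0592 = −1.115.
For 3 Br2(l) + 2 In(s) → 6 Br⁻(aq) + 2 In³⁺(aq), the reaction quotient is Q = [Br⁻(aq)]^6·[In³⁺(aq)]^2.
Isolating [Br⁻(aq)] in Q = 10^{−1.115} yields log [Br⁻(aq)] = 0.261, i.e. 1.8 M.

1.8 M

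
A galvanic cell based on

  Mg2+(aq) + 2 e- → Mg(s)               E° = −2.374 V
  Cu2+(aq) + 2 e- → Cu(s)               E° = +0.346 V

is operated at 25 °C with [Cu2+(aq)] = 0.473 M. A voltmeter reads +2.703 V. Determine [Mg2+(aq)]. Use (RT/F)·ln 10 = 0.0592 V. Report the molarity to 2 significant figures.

With Cu²⁺/Cu at the cathode and Mg²⁺/Mg at the anode, E°cell = +0.346 − (−2.374) = +2.720 V (n = 2).
From the Nernst equation, log Q = n(E° − E)/0.0592 = 2·(+2.720 − (+2.703))/0.0592 = 0.574.
Balancing electrons gives Cu2+(aq) + Mg(s) → Cu(s) + Mg2+(aq); thus Q = [Mg2+(aq)] / [Cu2+(aq)].
Isolating [Mg2+(aq)] in Q = 10^{0.574} yields log [Mg2+(aq)] = 0.249, i.e. 1.8 M.

1.8 M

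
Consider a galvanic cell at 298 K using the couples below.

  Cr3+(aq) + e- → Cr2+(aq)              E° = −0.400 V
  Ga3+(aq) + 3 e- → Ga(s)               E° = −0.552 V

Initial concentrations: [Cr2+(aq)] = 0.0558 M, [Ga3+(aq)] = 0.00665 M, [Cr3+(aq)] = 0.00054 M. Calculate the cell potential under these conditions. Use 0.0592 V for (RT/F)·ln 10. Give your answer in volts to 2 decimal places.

Since E°(Cr³⁺/Cr²⁺) > E°(Ga³⁺/Ga), Cr³⁺/Cr²⁺ serves as the cathode.
E°cell = E°cat − E°an = −0.400 − (−0.552) = +0.152 V; n = 3.
For the overall reaction 3 Cr3+(aq) + Ga(s) → 3 Cr2+(aq) + Ga3+(aq), Q = ([Cr2+(aq)]^3·[Ga3+(aq)]) / [Cr3+(aq)]^3 = 7.34×10^3, giving log Q = 3.866.
By the Nernst equation, E = +0.152 − (0.0592/3)·(3.866) = +0.08 V.

+0.08 V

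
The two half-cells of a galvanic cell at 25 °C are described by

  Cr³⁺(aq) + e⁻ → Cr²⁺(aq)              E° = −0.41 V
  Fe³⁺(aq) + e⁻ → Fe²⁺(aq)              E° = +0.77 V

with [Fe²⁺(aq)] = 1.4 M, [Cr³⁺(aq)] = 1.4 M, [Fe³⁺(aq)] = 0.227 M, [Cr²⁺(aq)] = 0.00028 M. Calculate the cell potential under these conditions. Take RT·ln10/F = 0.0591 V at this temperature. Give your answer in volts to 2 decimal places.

+0.91 V

Since E°(Fe³⁺/Fe²⁺) > E°(Cr³⁺/Cr²⁺), Fe³⁺/Fe²⁺ serves as the cathode.
The standard potential is +0.77 − (−0.41) = +1.18 V and the balanced reaction transfers n = 1 electron.
Balancing gives Fe³⁺(aq) + Cr²⁺(aq) → Fe²⁺(aq) + Cr³⁺(aq); hence Q = ([Fe²⁺(aq)]·[Cr³⁺(aq)]) / ([Fe³⁺(aq)]·[Cr²⁺(aq)]) = 3.08×10^4 (log Q = 4.489).
By the Nernst equation, E = +1.18 − (0.0591/1)·(4.489) = +0.91 V.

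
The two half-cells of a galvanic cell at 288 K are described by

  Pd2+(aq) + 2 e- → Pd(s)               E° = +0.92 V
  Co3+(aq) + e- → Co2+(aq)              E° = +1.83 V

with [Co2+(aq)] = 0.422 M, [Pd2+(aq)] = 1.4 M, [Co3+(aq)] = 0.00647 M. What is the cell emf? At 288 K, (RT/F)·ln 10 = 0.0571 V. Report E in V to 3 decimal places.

+0.802 V

The Co³⁺/Co²⁺ couple has the more positive E°, so it is the cathode; Pd²⁺/Pd is the anode.
The standard potential is +1.83 − (+0.92) = +0.91 V and the balanced reaction transfers n = 2 electrons.
For the overall reaction 2 Co3+(aq) + Pd(s) → 2 Co2+(aq) + Pd2+(aq), Q = ([Co2+(aq)]^2·[Pd2+(aq)]) / [Co3+(aq)]^2 = 5.96×10^3, giving log Q = 3.775.
E = E° − (0.0571/n)·log Q = +0.91 − (0.0571/2)(3.775) = +0.802 V.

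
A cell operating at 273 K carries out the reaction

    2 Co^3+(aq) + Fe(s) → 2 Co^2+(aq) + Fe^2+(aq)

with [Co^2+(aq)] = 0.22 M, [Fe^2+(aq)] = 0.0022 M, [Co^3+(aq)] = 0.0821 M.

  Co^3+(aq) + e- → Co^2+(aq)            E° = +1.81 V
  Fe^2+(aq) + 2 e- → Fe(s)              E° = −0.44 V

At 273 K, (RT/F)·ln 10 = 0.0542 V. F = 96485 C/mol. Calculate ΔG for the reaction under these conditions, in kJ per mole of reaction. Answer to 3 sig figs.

With Co³⁺/Co²⁺ reduced at the cathode, E°cell = +1.81 − (−0.44) = +2.25 V and n = 2.
Here Q = ([Co^2+(aq)]^2·[Fe^2+(aq)]) / [Co^3+(aq)]^2 = 0.0158 (log Q = −1.801), giving E = +2.25 − (0.0542/2)·(−1.801) = +2.2988 V.
Then ΔG = −nFE = −2 × 96485 × +2.2988 J/mol = −444 kJ/mol.

−444 kJ/mol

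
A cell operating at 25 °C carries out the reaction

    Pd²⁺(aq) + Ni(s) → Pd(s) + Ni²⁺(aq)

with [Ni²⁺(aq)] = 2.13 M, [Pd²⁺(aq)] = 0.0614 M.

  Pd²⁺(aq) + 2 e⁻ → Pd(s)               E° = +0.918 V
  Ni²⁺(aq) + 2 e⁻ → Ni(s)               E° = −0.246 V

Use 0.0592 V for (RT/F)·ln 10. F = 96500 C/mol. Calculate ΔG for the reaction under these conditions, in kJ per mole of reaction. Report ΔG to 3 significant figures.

With Pd²⁺/Pd reduced at the cathode, E°cell = +0.918 − (−0.246) = +1.164 V and n = 2.
Q = [Ni²⁺(aq)] / [Pd²⁺(aq)] = 34.7, so log Q = 1.540 and E = +1.164 − (0.0592/2)(1.540) = +1.1184 V.
ΔG = −nFE = −(2)(96500)(+1.1184) J/mol = −216 kJ/mol.

−216 kJ/mol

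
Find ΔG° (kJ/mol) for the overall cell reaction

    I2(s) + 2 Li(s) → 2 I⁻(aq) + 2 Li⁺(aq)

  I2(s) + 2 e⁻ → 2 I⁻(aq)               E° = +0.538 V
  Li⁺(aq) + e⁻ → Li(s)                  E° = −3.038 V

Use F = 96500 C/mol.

In the reaction as written I2(s) is reduced, so the I₂/I⁻ couple is the cathode and Li⁺/Li is the anode.
E°cell = +0.538 − (−3.038) = +3.576 V; balancing electrons gives n = 2.
ΔG° = −nFE°cell = −(2)(96500)(+3.576) J/mol = −690 kJ/mol.

−690 kJ/mol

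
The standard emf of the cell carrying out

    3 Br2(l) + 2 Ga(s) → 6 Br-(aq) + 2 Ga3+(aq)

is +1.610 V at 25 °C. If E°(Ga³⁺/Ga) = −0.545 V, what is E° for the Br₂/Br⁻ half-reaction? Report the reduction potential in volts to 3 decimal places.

In the reaction as written the Br₂/Br⁻ couple is reduced (cathode) and Ga³⁺/Ga is oxidized (anode), so E°cell = E°(Br₂/Br⁻) − E°(Ga³⁺/Ga).
E°(Br₂/Br⁻) = E°cell + E°(anode) = +1.610 + (−0.545) = +1.065 V.

+1.065 V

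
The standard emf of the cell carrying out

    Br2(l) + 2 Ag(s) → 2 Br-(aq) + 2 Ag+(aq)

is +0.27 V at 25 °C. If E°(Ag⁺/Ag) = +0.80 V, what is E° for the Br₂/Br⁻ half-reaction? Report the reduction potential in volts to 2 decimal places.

+1.07 V

In the reaction as written the Br₂/Br⁻ couple is reduced (cathode) and Ag⁺/Ag is oxidized (anode), so E°cell = E°(Br₂/Br⁻) − E°(Ag⁺/Ag).
E°(Br₂/Br⁻) = E°cell + E°(anode) = +0.27 + (+0.80) = +1.07 V.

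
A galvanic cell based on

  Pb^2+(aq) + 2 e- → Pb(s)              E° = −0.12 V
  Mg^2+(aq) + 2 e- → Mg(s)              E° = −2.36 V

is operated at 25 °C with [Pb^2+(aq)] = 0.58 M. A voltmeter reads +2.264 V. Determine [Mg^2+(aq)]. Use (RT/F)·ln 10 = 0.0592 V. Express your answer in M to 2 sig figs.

0.090 M

Pb²⁺/Pb is the cathode (higher E°); E°cell = −0.12 − (−2.36) = +2.24 V with n = 2.
Rearranging E = E° − (0.0592/n)·log Q gives log Q = 2(+2.24 − (+2.264))/0.0592 = −0.811.
The balanced reaction is Pb^2+(aq) + Mg(s) → Pb(s) + Mg^2+(aq), so Q = [Mg^2+(aq)] / [Pb^2+(aq)].
Isolating [Mg^2+(aq)] in Q = 10^{−0.811} yields log [Mg^2+(aq)] = −1.048, i.e. 0.090 M.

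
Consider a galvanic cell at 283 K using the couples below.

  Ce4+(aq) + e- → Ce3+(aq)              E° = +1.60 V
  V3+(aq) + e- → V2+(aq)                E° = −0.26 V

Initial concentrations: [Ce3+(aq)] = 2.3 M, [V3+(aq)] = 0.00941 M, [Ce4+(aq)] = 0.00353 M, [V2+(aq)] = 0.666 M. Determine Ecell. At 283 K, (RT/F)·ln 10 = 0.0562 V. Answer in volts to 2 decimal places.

+1.81 V

The Ce⁴⁺/Ce³⁺ couple has the more positive E°, so it is the cathode; V³⁺/V²⁺ is the anode.
E°cell = E°cat − E°an = +1.60 − (−0.26) = +1.86 V; n = 1.
Balancing gives Ce4+(aq) + V2+(aq) → Ce3+(aq) + V3+(aq); hence Q = ([Ce3+(aq)]·[V3+(aq)]) / ([Ce4+(aq)]·[V2+(aq)]) = 9.21 (log Q = 0.964).
Applying E = E° − (RT ln10/nF)·log Q gives +1.86 − (0.0562/1)(0.964) = +1.81 V.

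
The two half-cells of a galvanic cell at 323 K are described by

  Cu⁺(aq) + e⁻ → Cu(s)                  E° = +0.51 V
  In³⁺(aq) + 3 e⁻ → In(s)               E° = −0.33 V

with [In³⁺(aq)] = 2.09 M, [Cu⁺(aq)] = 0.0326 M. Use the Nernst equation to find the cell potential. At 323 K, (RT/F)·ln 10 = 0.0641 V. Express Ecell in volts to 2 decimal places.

Cu⁺/Cu is reduced (cathode, E° = +0.51 V) and In³⁺/In is oxidized (anode).
E°cell = E°cat − E°an = +0.51 − (−0.33) = +0.84 V; n = 3.
Balancing gives 3 Cu⁺(aq) + In(s) → 3 Cu(s) + In³⁺(aq); hence Q = [In³⁺(aq)] / [Cu⁺(aq)]^3 = 6.03×10^4 (log Q = 4.780).
By the Nernst equation, E = +0.84 − (0.0641/3)·(4.780) = +0.74 V.

+0.74 V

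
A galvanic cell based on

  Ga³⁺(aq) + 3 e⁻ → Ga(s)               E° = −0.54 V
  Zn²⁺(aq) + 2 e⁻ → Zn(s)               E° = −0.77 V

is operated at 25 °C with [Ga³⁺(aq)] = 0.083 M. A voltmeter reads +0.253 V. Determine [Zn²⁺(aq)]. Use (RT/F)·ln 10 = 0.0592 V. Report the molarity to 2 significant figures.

Ga³⁺/Ga is the cathode (higher E°); E°cell = −0.54 − (−0.77) = +0.23 V with n = 6.
Rearranging E = E° − (0.0592/n)·log Q gives log Q = 6(+0.23 − (+0.253))/0.0592 = −2.331.
Balancing electrons gives 2 Ga³⁺(aq) + 3 Zn(s) → 2 Ga(s) + 3 Zn²⁺(aq); thus Q = [Zn²⁺(aq)]^3 / [Ga³⁺(aq)]^2.
Substituting the known concentrations and solving, log [Zn²⁺(aq)] = −1.498 and [Zn²⁺(aq)] = 0.032 M.

0.032 M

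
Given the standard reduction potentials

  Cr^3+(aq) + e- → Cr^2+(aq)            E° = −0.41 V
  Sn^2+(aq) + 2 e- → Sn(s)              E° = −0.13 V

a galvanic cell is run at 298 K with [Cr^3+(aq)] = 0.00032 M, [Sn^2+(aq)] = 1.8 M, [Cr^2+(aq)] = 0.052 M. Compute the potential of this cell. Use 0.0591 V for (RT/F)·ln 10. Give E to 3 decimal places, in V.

Since E°(Sn²⁺/Sn) > E°(Cr³⁺/Cr²⁺), Sn²⁺/Sn serves as the cathode.
E°cell = E°cat − E°an = −0.13 − (−0.41) = +0.28 V; n = 2.
Balancing gives Sn^2+(aq) + 2 Cr^2+(aq) → Sn(s) + 2 Cr^3+(aq); hence Q = [Cr^3+(aq)]^2 / ([Sn^2+(aq)]·[Cr^2+(aq)]^2) = 2.1×10^−5 (log Q = −4.677).
By the Nernst equation, E = +0.28 − (0.0591/2)·(−4.677) = +0.418 V.

+0.418 V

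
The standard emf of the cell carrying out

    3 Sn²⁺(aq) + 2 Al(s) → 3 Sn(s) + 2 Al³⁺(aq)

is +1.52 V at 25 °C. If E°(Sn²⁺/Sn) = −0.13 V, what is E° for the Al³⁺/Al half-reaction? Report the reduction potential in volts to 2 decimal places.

In the reaction as written the Sn²⁺/Sn couple is reduced (cathode) and Al³⁺/Al is oxidized (anode), so E°cell = E°(Sn²⁺/Sn) − E°(Al³⁺/Al).
E°(Al³⁺/Al) = E°(cathode) − E°cell = −0.13 − (+1.52) = −1.65 V.

−1.65 V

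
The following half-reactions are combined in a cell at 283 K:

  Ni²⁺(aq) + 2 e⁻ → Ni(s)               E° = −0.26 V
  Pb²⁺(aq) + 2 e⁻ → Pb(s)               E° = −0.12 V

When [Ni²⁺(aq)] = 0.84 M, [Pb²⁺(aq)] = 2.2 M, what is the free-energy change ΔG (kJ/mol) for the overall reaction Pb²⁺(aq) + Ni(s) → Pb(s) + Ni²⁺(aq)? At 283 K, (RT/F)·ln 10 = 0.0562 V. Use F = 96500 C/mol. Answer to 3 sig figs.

The standard cell potential is −0.12 − (−0.26) = +0.14 V, with n = 2 electrons in the balanced equation.
Q = [Ni²⁺(aq)] / [Pb²⁺(aq)] = 0.382, so log Q = −0.418 and E = +0.14 − (0.0562/2)(−0.418) = +0.1517 V.
Then ΔG = −nFE = −2 × 96500 × +0.1517 J/mol = −29.3 kJ/mol.

−29.3 kJ/mol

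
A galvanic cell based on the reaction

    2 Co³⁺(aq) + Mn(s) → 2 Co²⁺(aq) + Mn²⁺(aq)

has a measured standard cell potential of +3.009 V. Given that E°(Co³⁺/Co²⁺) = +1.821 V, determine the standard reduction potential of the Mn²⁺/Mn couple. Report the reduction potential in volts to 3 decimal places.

−1.188 V

In the reaction as written the Co³⁺/Co²⁺ couple is reduced (cathode) and Mn²⁺/Mn is oxidized (anode), so E°cell = E°(Co³⁺/Co²⁺) − E°(Mn²⁺/Mn).
E°(Mn²⁺/Mn) = E°(cathode) − E°cell = +1.821 − (+3.009) = −1.188 V.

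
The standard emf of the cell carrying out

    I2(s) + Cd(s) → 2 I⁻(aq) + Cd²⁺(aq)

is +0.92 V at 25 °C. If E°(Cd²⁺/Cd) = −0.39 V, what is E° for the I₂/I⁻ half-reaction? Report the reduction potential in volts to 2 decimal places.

In the reaction as written the I₂/I⁻ couple is reduced (cathode) and Cd²⁺/Cd is oxidized (anode), so E°cell = E°(I₂/I⁻) − E°(Cd²⁺/Cd).
E°(I₂/I⁻) = E°cell + E°(anode) = +0.92 + (−0.39) = +0.53 V.

+0.53 V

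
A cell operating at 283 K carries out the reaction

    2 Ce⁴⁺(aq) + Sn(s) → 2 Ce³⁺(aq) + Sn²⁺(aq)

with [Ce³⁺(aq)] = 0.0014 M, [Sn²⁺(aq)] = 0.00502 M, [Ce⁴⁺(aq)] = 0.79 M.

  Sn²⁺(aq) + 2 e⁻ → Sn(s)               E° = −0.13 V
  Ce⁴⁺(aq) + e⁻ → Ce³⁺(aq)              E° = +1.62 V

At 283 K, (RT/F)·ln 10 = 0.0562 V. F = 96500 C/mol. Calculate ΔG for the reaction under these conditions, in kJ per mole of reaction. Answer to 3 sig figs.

The standard cell potential is +1.62 − (−0.13) = +1.75 V, with n = 2 electrons in the balanced equation.
The reaction quotient is ([Ce³⁺(aq)]^2·[Sn²⁺(aq)]) / [Ce⁴⁺(aq)]^2 = 1.58×10^−8; by Nernst, E = +1.75 − (0.0562/2)(−7.802) = +1.9692 V.
Finally ΔG = −nFE = −(2)(96500 C/mol)(+1.9692 V) = −380 kJ/mol.

−380 kJ/mol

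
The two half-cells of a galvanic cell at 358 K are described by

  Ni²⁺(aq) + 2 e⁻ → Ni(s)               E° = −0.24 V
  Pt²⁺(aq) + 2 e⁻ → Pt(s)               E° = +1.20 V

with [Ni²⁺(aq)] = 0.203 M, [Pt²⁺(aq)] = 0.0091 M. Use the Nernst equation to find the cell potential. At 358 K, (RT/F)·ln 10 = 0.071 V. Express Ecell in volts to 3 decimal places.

Pt²⁺/Pt is reduced (cathode, E° = +1.20 V) and Ni²⁺/Ni is oxidized (anode).
The standard potential is +1.20 − (−0.24) = +1.44 V and the balanced reaction transfers n = 2 electrons.
For the overall reaction Pt²⁺(aq) + Ni(s) → Pt(s) + Ni²⁺(aq), Q = [Ni²⁺(aq)] / [Pt²⁺(aq)] = 22.3, giving log Q = 1.348.
By the Nernst equation, E = +1.44 − (0.071/2)·(1.348) = +1.392 V.

+1.392 V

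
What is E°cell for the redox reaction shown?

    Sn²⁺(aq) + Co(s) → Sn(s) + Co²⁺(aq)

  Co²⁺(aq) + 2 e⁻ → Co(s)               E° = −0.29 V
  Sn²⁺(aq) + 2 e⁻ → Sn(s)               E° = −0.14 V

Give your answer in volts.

+0.15 V

Sn²⁺(aq) gains electrons, so the Sn²⁺/Sn couple is the cathode; the Co²⁺/Co couple is the anode.
E°cell = E°(cathode) − E°(anode) = −0.14 − (−0.29) = +0.15 V.
The positive value indicates the reaction is spontaneous as written.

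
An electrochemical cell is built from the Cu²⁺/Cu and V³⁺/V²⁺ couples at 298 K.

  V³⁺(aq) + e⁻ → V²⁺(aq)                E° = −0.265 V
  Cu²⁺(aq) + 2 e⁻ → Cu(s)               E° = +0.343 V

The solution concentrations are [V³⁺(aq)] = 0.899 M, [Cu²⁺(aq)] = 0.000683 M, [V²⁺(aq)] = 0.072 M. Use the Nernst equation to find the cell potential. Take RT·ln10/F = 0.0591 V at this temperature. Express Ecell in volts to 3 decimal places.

+0.450 V

Cu²⁺/Cu is reduced (cathode, E° = +0.343 V) and V³⁺/V²⁺ is oxidized (anode).
E°cell = E°cat − E°an = +0.343 − (−0.265) = +0.608 V; n = 2.
For the overall reaction Cu²⁺(aq) + 2 V²⁺(aq) → Cu(s) + 2 V³⁺(aq), Q = [V³⁺(aq)]^2 / ([Cu²⁺(aq)]·[V²⁺(aq)]^2) = 2.28×10^5, giving log Q = 5.358.
Applying E = E° − (RT ln10/nF)·log Q gives +0.608 − (0.0591/2)(5.358) = +0.450 V.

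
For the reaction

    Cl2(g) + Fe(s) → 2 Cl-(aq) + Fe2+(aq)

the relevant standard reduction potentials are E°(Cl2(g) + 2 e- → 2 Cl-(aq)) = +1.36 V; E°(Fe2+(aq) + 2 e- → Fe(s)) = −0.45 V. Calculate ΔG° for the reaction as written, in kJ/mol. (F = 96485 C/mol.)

−349 kJ/mol

In the reaction as written Cl2(g) is reduced, so the Cl₂/Cl⁻ couple is the cathode and Fe²⁺/Fe is the anode.
E°cell = +1.36 − (−0.45) = +1.81 V; balancing electrons gives n = 2.
ΔG° = −nFE°cell = −(2)(96485)(+1.81) J/mol = −349 kJ/mol.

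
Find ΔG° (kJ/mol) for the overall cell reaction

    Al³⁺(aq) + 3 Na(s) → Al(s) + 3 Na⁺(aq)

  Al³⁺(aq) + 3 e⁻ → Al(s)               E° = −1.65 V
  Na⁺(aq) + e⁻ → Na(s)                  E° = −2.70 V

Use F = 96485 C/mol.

In the reaction as written Al³⁺(aq) is reduced, so the Al³⁺/Al couple is the cathode and Na⁺/Na is the anode.
E°cell = −1.65 − (−2.70) = +1.05 V; balancing electrons gives n = 3.
ΔG° = −nFE°cell = −(3)(96485)(+1.05) J/mol = −304 kJ/mol.

−304 kJ/mol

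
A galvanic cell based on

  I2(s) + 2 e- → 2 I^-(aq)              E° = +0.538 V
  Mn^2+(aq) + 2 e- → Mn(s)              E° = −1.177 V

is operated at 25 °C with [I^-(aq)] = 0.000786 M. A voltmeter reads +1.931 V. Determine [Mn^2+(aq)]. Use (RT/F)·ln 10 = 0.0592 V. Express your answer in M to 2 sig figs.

I₂/I⁻ is the cathode (higher E°); E°cell = +0.538 − (−1.177) = +1.715 V with n = 2.
From the Nernst equation, log Q = n(E° − E)/0.0592 = 2·(+1.715 − (+1.931))/0.0592 = −7.297.
Balancing electrons gives I2(s) + Mn(s) → 2 I^-(aq) + Mn^2+(aq); thus Q = [I^-(aq)]^2·[Mn^2+(aq)].
Solving for the unknown gives log [Mn^2+(aq)] = −1.088, so [Mn^2+(aq)] ≈ 0.082 M.

0.082 M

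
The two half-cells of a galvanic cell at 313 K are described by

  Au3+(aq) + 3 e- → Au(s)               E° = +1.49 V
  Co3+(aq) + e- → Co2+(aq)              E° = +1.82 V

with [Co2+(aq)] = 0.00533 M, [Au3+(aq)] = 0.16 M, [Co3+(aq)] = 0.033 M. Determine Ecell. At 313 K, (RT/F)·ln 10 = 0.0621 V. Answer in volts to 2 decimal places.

+0.40 V

Since E°(Co³⁺/Co²⁺) > E°(Au³⁺/Au), Co³⁺/Co²⁺ serves as the cathode.
E°cell = +1.82 − (+1.49) = +0.33 V, with n = 3 electrons transferred.
Balancing gives 3 Co3+(aq) + Au(s) → 3 Co2+(aq) + Au3+(aq); hence Q = ([Co2+(aq)]^3·[Au3+(aq)]) / [Co3+(aq)]^3 = 0.000674 (log Q = −3.171).
By the Nernst equation, E = +0.33 − (0.0621/3)·(−3.171) = +0.40 V.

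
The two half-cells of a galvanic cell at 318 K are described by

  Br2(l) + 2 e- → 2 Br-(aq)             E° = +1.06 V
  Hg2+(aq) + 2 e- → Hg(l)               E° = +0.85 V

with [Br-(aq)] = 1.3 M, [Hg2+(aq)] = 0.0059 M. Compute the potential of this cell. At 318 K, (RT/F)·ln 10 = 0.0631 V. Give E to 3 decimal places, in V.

The Br₂/Br⁻ couple has the more positive E°, so it is the cathode; Hg²⁺/Hg is the anode.
The standard potential is +1.06 − (+0.85) = +0.21 V and the balanced reaction transfers n = 2 electrons.
The balanced reaction is Br2(l) + Hg(l) → 2 Br-(aq) + Hg2+(aq), so Q = [Br-(aq)]^2·[Hg2+(aq)] = 0.00997 and log Q = −2.001.
By the Nernst equation, E = +0.21 − (0.0631/2)·(−2.001) = +0.273 V.

+0.273 V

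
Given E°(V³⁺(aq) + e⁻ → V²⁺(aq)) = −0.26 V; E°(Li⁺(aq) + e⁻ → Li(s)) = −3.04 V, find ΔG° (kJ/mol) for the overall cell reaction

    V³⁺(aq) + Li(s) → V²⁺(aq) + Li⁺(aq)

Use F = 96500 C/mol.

In the reaction as written V³⁺(aq) is reduced, so the V³⁺/V²⁺ couple is the cathode and Li⁺/Li is the anode.
E°cell = −0.26 − (−3.04) = +2.78 V; balancing electrons gives n = 1.
ΔG° = −nFE°cell = −(1)(96500)(+2.78) J/mol = −268 kJ/mol.

−268 kJ/mol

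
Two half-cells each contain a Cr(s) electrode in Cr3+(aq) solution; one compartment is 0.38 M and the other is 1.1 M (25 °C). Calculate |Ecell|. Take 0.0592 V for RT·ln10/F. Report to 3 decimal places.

For a concentration cell E°cell = 0, since both electrodes use the same couple.
The compartment with the higher Cr3+(aq) concentration (1.1 M) acts as the cathode; ions are reduced there and produced at the dilute (0.38 M) anode.
With n = 3, Ecell = −(0.0592/3)·log([dilute]/[conc]) = −(0.0592/3)·log(0.38/1.1) = +0.009 V.

0.009 V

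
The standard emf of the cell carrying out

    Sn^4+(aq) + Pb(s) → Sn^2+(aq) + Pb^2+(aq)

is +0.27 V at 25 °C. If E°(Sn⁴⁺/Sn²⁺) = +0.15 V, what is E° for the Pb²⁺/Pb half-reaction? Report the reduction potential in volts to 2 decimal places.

In the reaction as written the Sn⁴⁺/Sn²⁺ couple is reduced (cathode) and Pb²⁺/Pb is oxidized (anode), so E°cell = E°(Sn⁴⁺/Sn²⁺) − E°(Pb²⁺/Pb).
E°(Pb²⁺/Pb) = E°(cathode) − E°cell = +0.15 − (+0.27) = −0.12 V.

−0.12 V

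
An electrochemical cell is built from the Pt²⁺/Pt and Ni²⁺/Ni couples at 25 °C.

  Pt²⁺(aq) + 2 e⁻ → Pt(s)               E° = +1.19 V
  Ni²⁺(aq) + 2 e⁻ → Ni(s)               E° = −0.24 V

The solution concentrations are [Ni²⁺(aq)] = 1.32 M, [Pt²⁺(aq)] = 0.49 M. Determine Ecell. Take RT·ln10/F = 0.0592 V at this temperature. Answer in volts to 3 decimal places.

Since E°(Pt²⁺/Pt) > E°(Ni²⁺/Ni), Pt²⁺/Pt serves as the cathode.
The standard potential is +1.19 − (−0.24) = +1.43 V and the balanced reaction transfers n = 2 electrons.
The balanced reaction is Pt²⁺(aq) + Ni(s) → Pt(s) + Ni²⁺(aq), so Q = [Ni²⁺(aq)] / [Pt²⁺(aq)] = 2.69 and log Q = 0.430.
Applying E = E° − (RT ln10/nF)·log Q gives +1.43 − (0.0592/2)(0.430) = +1.417 V.

+1.417 V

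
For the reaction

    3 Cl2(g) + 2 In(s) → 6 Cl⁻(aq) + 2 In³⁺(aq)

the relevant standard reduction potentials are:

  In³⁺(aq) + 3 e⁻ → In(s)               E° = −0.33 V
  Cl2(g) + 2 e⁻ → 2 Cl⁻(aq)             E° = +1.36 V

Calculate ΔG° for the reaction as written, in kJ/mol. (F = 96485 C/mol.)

−978 kJ/mol

In the reaction as written Cl2(g) is reduced, so the Cl₂/Cl⁻ couple is the cathode and In³⁺/In is the anode.
E°cell = +1.36 − (−0.33) = +1.69 V; balancing electrons gives n = 6.
ΔG° = −nFE°cell = −(6)(96485)(+1.69) J/mol = −978 kJ/mol.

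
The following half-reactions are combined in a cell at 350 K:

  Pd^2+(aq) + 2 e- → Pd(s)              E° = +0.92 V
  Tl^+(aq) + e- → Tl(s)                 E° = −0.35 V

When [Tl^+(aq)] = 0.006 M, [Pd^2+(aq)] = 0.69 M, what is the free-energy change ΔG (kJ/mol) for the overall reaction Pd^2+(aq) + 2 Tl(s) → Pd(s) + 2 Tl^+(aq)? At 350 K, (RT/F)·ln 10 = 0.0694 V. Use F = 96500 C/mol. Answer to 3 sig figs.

The standard cell potential is +0.92 − (−0.35) = +1.27 V, with n = 2 electrons in the balanced equation.
The reaction quotient is [Tl^+(aq)]^2 / [Pd^2+(aq)] = 5.22×10^−5; by Nernst, E = +1.27 − (0.0694/2)(−4.283) = +1.4186 V.
Then ΔG = −nFE = −2 × 96500 × +1.4186 J/mol = −274 kJ/mol.

−274 kJ/mol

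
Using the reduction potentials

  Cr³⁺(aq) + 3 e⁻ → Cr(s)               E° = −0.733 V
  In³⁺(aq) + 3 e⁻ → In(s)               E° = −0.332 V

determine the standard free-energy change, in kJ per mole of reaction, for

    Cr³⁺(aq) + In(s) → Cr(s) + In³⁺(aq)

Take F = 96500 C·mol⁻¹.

+116 kJ/mol

In the reaction as written Cr³⁺(aq) is reduced, so the Cr³⁺/Cr couple is the cathode and In³⁺/In is the anode.
E°cell = −0.733 − (−0.332) = −0.401 V; balancing electrons gives n = 3.
ΔG° = −nFE°cell = −(3)(96500)(−0.401) J/mol = +116 kJ/mol.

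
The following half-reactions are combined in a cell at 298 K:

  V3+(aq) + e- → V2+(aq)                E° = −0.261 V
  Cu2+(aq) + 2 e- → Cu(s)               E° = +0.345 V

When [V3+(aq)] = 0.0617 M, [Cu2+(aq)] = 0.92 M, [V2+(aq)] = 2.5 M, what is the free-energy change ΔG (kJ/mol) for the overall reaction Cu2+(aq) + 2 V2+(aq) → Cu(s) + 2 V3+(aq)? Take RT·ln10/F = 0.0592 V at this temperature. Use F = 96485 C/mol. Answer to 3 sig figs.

−135 kJ/mol

E°cell = +0.345 − (−0.261) = +0.606 V; the balanced reaction transfers n = 2 electrons.
Here Q = [V3+(aq)]^2 / ([Cu2+(aq)]·[V2+(aq)]^2) = 0.000662 (log Q = −3.179), giving E = +0.606 − (0.0592/2)·(−3.179) = +0.7001 V.
ΔG = −nFE = −(2)(96485)(+0.7001) J/mol = −135 kJ/mol.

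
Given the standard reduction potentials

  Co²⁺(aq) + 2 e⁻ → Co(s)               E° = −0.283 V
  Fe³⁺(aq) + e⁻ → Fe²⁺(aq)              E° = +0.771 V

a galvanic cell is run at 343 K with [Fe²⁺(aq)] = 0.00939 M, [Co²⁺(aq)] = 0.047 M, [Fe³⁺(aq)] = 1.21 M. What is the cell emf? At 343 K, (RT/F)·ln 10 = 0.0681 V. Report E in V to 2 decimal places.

Since E°(Fe³⁺/Fe²⁺) > E°(Co²⁺/Co), Fe³⁺/Fe²⁺ serves as the cathode.
E°cell = +0.771 − (−0.283) = +1.054 V, with n = 2 electrons transferred.
The balanced reaction is 2 Fe³⁺(aq) + Co(s) → 2 Fe²⁺(aq) + Co²⁺(aq), so Q = ([Fe²⁺(aq)]^2·[Co²⁺(aq)]) / [Fe³⁺(aq)]^2 = 2.83×10^−6 and log Q = −5.548.
Applying E = E° − (RT ln10/nF)·log Q gives +1.054 − (0.0681/2)(−5.548) = +1.24 V.

+1.24 V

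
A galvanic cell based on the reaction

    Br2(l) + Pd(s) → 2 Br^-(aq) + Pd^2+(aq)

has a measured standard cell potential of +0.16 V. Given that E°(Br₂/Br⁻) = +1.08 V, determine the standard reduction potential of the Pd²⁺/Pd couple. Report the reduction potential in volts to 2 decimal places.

In the reaction as written the Br₂/Br⁻ couple is reduced (cathode) and Pd²⁺/Pd is oxidized (anode), so E°cell = E°(Br₂/Br⁻) − E°(Pd²⁺/Pd).
E°(Pd²⁺/Pd) = E°(cathode) − E°cell = +1.08 − (+0.16) = +0.92 V.

+0.92 V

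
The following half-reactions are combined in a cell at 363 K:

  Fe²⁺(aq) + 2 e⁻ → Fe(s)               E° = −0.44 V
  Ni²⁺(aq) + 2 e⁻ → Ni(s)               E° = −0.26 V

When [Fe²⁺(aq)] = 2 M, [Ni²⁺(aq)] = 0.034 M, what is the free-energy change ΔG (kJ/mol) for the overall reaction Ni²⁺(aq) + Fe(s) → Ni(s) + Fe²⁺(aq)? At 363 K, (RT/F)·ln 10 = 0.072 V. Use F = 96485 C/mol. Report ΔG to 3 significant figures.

−22.4 kJ/mol

The standard cell potential is −0.26 − (−0.44) = +0.18 V, with n = 2 electrons in the balanced equation.
Q = [Fe²⁺(aq)] / [Ni²⁺(aq)] = 58.8, so log Q = 1.770 and E = +0.18 − (0.072/2)(1.770) = +0.1163 V.
ΔG = −nFE = −(2)(96485)(+0.1163) J/mol = −22.4 kJ/mol.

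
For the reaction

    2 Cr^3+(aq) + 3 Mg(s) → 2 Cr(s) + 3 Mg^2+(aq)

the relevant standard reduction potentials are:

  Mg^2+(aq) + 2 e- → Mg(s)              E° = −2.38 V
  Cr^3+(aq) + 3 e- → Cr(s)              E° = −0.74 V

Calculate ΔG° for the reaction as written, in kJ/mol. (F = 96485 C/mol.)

In the reaction as written Cr^3+(aq) is reduced, so the Cr³⁺/Cr couple is the cathode and Mg²⁺/Mg is the anode.
E°cell = −0.74 − (−2.38) = +1.64 V; balancing electrons gives n = 6.
ΔG° = −nFE°cell = −(6)(96485)(+1.64) J/mol = −949 kJ/mol.

−949 kJ/mol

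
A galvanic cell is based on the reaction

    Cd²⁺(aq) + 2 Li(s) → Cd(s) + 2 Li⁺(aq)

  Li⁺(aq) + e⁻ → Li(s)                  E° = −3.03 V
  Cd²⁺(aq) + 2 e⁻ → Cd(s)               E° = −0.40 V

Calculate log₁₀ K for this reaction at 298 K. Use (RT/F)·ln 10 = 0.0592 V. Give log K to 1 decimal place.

log K = 88.9

The Cd²⁺/Cd couple is reduced (cathode); E°cell = −0.40 − (−3.03) = +2.63 V with n = 2.
At equilibrium E = 0, so log K = nE°cell / 0.0592 = (2)(+2.63) / 0.0592 = 88.9.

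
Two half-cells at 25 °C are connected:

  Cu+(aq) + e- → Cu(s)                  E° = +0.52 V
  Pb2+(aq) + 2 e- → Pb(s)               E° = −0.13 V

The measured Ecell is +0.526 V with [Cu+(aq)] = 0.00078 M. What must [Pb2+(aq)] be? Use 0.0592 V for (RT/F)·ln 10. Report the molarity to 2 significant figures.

0.0094 M

The Cu⁺/Cu couple has the larger reduction potential, so it is the cathode: E°cell = +0.52 − (−0.13) = +0.65 V and n = 2.
Since E = E° − (0.0592/n)·log Q, log Q = n(E° − E)/0.0592 = 4.189.
The balanced reaction is 2 Cu+(aq) + Pb(s) → 2 Cu(s) + Pb2+(aq), so Q = [Pb2+(aq)] / [Cu+(aq)]^2.
Substituting the known concentrations and solving, log [Pb2+(aq)] = −2.027 and [Pb2+(aq)] = 0.0094 M.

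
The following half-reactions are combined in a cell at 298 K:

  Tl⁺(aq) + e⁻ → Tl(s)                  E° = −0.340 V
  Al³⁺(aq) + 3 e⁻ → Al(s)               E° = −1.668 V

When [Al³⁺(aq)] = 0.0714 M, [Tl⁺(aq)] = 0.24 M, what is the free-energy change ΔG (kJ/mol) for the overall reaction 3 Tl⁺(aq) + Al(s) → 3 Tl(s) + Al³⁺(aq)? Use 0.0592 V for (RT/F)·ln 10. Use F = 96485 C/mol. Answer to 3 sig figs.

−380 kJ/mol

The standard cell potential is −0.340 − (−1.668) = +1.328 V, with n = 3 electrons in the balanced equation.
Here Q = [Al³⁺(aq)] / [Tl⁺(aq)]^3 = 5.16 (log Q = 0.713), giving E = +1.328 − (0.0592/3)·(0.713) = +1.3139 V.
Finally ΔG = −nFE = −(3)(96485 C/mol)(+1.3139 V) = −380 kJ/mol.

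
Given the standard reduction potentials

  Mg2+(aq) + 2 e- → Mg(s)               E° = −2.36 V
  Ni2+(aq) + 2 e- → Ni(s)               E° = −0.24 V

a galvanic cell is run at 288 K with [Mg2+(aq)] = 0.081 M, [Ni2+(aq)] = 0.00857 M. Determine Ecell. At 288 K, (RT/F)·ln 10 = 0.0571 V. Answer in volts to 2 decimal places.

Ni²⁺/Ni is reduced (cathode, E° = −0.24 V) and Mg²⁺/Mg is oxidized (anode).
The standard potential is −0.24 − (−2.36) = +2.12 V and the balanced reaction transfers n = 2 electrons.
Balancing gives Ni2+(aq) + Mg(s) → Ni(s) + Mg2+(aq); hence Q = [Mg2+(aq)] / [Ni2+(aq)] = 9.45 (log Q = 0.976).
E = E° − (0.0571/n)·log Q = +2.12 − (0.0571/2)(0.976) = +2.09 V.

+2.09 V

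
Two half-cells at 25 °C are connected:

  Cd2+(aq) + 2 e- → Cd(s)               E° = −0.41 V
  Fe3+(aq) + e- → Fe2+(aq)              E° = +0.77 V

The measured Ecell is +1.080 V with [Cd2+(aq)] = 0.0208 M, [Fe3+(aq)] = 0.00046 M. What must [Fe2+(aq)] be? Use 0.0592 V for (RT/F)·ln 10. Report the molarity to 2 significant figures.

0.16 M

Fe³⁺/Fe²⁺ is the cathode (higher E°); E°cell = +0.77 − (−0.41) = +1.18 V with n = 2.
Rearranging E = E° − (0.0592/n)·log Q gives log Q = 2(+1.18 − (+1.080))/0.0592 = 3.378.
For 2 Fe3+(aq) + Cd(s) → 2 Fe2+(aq) + Cd2+(aq), the reaction quotient is Q = ([Fe2+(aq)]^2·[Cd2+(aq)]) / [Fe3+(aq)]^2.
Solving for the unknown gives log [Fe2+(aq)] = −0.807, so [Fe2+(aq)] ≈ 0.16 M.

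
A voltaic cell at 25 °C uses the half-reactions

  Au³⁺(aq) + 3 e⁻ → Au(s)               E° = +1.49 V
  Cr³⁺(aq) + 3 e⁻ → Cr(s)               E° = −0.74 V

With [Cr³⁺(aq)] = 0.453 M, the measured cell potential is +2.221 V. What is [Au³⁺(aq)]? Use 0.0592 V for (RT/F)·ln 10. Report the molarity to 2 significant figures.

With Au³⁺/Au at the cathode and Cr³⁺/Cr at the anode, E°cell = +1.49 − (−0.74) = +2.23 V (n = 3).
From the Nernst equation, log Q = n(E° − E)/0.0592 = 3·(+2.23 − (+2.221))/0.0592 = 0.456.
For Au³⁺(aq) + Cr(s) → Au(s) + Cr³⁺(aq), the reaction quotient is Q = [Cr³⁺(aq)] / [Au³⁺(aq)].
Substituting the known concentrations and solving, log [Au³⁺(aq)] = −0.800 and [Au³⁺(aq)] = 0.16 M.

0.16 M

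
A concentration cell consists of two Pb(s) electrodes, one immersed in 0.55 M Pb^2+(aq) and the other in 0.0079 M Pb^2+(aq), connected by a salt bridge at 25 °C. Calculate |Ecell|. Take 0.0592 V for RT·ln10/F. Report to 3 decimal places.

For a concentration cell E°cell = 0, since both electrodes use the same couple.
The compartment with the higher Pb^2+(aq) concentration (0.55 M) acts as the cathode; ions are reduced there and produced at the dilute (0.0079 M) anode.
With n = 2, Ecell = −(0.0592/2)·log([dilute]/[conc]) = −(0.0592/2)·log(0.0079/0.55) = +0.055 V.

0.055 V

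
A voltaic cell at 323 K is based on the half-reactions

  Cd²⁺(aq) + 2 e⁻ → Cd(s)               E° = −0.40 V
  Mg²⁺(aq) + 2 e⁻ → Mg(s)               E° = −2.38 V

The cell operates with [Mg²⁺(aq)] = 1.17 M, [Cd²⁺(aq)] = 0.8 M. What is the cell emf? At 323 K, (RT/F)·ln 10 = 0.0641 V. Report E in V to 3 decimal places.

+1.975 V

Cd²⁺/Cd is reduced (cathode, E° = −0.40 V) and Mg²⁺/Mg is oxidized (anode).
E°cell = E°cat − E°an = −0.40 − (−2.38) = +1.98 V; n = 2.
The balanced reaction is Cd²⁺(aq) + Mg(s) → Cd(s) + Mg²⁺(aq), so Q = [Mg²⁺(aq)] / [Cd²⁺(aq)] = 1.46 and log Q = 0.165.
Applying E = E° − (RT ln10/nF)·log Q gives +1.98 − (0.0641/2)(0.165) = +1.975 V.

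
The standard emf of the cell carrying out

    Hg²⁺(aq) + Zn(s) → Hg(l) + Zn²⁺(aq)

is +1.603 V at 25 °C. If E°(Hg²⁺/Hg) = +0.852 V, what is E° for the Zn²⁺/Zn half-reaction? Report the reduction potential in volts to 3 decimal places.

−0.751 V

In the reaction as written the Hg²⁺/Hg couple is reduced (cathode) and Zn²⁺/Zn is oxidized (anode), so E°cell = E°(Hg²⁺/Hg) − E°(Zn²⁺/Zn).
E°(Zn²⁺/Zn) = E°(cathode) − E°cell = +0.852 − (+1.603) = −0.751 V.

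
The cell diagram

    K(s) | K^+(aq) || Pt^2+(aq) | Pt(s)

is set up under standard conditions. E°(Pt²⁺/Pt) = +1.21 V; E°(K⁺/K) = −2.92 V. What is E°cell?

+4.13 V

By convention the left-hand electrode in cell notation is the anode (oxidation) and the right-hand electrode is the cathode (reduction).
E°cell = E°(right) − E°(left) = +1.21 − (−2.92) = +4.13 V.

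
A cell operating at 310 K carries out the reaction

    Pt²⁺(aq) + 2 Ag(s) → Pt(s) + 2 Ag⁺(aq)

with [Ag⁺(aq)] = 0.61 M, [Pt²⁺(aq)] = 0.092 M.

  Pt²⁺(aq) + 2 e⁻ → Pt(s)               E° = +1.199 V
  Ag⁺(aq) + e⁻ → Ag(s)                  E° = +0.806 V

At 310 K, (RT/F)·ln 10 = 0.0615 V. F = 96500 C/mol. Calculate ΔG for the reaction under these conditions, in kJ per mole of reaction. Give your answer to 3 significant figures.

−72.2 kJ/mol

The standard cell potential is +1.199 − (+0.806) = +0.393 V, with n = 2 electrons in the balanced equation.
Q = [Ag⁺(aq)]^2 / [Pt²⁺(aq)] = 4.04, so log Q = 0.607 and E = +0.393 − (0.0615/2)(0.607) = +0.3743 V.
Then ΔG = −nFE = −2 × 96500 × +0.3743 J/mol = −72.2 kJ/mol.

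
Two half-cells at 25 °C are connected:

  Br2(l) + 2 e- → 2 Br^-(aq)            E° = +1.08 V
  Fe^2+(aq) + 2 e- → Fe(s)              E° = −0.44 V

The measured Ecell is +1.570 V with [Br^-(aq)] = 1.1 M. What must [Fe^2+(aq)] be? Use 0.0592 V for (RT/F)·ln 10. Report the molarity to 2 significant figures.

Br₂/Br⁻ is the cathode (higher E°); E°cell = +1.08 − (−0.44) = +1.52 V with n = 2.
Since E = E° − (0.0592/n)·log Q, log Q = n(E° − E)/0.0592 = −1.689.
For Br2(l) + Fe(s) → 2 Br^-(aq) + Fe^2+(aq), the reaction quotient is Q = [Br^-(aq)]^2·[Fe^2+(aq)].
Substituting the known concentrations and solving, log [Fe^2+(aq)] = −1.772 and [Fe^2+(aq)] = 0.017 M.

0.017 M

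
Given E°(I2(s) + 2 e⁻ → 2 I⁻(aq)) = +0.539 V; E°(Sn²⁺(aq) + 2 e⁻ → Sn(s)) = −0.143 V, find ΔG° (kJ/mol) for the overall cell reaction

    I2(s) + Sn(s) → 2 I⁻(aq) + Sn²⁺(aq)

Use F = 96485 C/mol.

−132 kJ/mol

In the reaction as written I2(s) is reduced, so the I₂/I⁻ couple is the cathode and Sn²⁺/Sn is the anode.
E°cell = +0.539 − (−0.143) = +0.682 V; balancing electrons gives n = 2.
ΔG° = −nFE°cell = −(2)(96485)(+0.682) J/mol = −132 kJ/mol.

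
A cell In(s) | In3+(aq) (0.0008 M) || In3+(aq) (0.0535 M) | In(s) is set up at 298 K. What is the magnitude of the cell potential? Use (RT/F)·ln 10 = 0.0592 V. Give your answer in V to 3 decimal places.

For a concentration cell E°cell = 0, since both electrodes use the same couple.
The compartment with the higher In3+(aq) concentration (0.0535 M) acts as the cathode; ions are reduced there and produced at the dilute (0.0008 M) anode.
With n = 3, Ecell = −(0.0592/3)·log([dilute]/[conc]) = −(0.0592/3)·log(0.0008/0.0535) = +0.036 V.

0.036 V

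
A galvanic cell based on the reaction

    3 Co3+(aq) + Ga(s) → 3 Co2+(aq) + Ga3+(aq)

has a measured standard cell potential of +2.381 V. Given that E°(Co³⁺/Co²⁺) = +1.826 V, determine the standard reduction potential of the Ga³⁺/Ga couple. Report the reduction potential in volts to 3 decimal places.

In the reaction as written the Co³⁺/Co²⁺ couple is reduced (cathode) and Ga³⁺/Ga is oxidized (anode), so E°cell = E°(Co³⁺/Co²⁺) − E°(Ga³⁺/Ga).
E°(Ga³⁺/Ga) = E°(cathode) − E°cell = +1.826 − (+2.381) = −0.555 V.

−0.555 V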